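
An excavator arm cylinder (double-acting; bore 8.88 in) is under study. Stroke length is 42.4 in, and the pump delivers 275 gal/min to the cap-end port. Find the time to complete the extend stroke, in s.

t ≈ 2.48 s

Cap-side area A_cap = π/4 × (8.88 in)² = 61.93 in^2
Swept volume V = A × L; t = V / Q = A·L / Q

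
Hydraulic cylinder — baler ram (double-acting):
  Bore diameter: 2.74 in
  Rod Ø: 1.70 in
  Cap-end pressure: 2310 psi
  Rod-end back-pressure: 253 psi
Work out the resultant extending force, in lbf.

F ≈ 12700 lbf

Cap-side area A_cap = π/4 × (2.74 in)² = 5.896 in^2
Rod-side annular area A_ann = π/4 × (2.74² − 1.70²) = 3.627 in^2
Net thrust = P_cap·A_cap − P_rod·A_ann = 13620 lbf − 917.5 lbf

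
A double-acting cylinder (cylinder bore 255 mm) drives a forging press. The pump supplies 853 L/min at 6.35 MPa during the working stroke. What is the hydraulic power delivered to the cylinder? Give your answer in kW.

Hydraulic power = P × Q

W ≈ 90.3 kW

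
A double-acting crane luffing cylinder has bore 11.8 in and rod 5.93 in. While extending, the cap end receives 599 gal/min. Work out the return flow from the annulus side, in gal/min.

Cap-side area A_cap = π/4 × (11.8 in)² = 109.4 in^2
Rod-side annular area A_ann = π/4 × (11.8² − 5.93²) = 81.74 in^2
Piston speed v = Q_in/A_cap; rod-end outflow Q_out = v × A_ann = Q_in × A_ann/A_cap.

Q_out ≈ 448 gal/min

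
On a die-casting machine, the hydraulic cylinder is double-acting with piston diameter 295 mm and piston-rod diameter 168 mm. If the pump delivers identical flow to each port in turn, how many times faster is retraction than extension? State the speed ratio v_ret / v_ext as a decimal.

Cap-side area A_cap = π/4 × (295 mm)² = 68350 mm^2
Rod-side annular area A_ann = π/4 × (295² − 168²) = 46180 mm^2
For equal Q, v ∝ 1/A, so v_ret/v_ext = A_cap/A_ann.

v_ret/v_ext ≈ 1.48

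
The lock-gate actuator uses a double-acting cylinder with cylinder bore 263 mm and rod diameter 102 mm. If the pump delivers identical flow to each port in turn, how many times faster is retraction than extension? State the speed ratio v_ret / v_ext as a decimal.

v_ret/v_ext ≈ 1.18

Cap-side area A_cap = π/4 × (263 mm)² = 54330 mm^2
Rod-side annular area A_ann = π/4 × (263² − 102²) = 46150 mm^2
For equal Q, v ∝ 1/A, so v_ret/v_ext = A_cap/A_ann.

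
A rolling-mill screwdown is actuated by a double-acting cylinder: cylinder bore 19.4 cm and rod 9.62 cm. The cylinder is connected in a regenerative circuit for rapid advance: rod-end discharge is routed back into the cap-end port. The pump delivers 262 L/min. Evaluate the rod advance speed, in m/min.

v ≈ 36.0 m/min

In regeneration the rod-end outflow joins the pump flow into the cap end, so the net volume the pump must supply per unit advance equals the rod cross-section area.
Rod cross-section A_rod = π/4 × (9.62 cm)² = 72.68 cm^2
v = Q_pump / A_rod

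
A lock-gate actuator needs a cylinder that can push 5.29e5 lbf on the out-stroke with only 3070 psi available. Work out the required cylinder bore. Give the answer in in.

Extension force acts on the full piston face: F = P × (π/4)D².
D = √(4F / (πP)) = √(4 × 5.29e5 lbf / (π × 3070 psi))

D ≈ 14.8 in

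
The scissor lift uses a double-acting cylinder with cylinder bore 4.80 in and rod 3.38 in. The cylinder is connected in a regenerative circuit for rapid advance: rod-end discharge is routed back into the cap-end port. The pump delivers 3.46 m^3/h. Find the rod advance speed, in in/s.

In regeneration the rod-end outflow joins the pump flow into the cap end, so the net volume the pump must supply per unit advance equals the rod cross-section area.
Rod cross-section A_rod = π/4 × (3.38 in)² = 8.973 in^2
v = Q_pump / A_rod

v ≈ 6.54 in/s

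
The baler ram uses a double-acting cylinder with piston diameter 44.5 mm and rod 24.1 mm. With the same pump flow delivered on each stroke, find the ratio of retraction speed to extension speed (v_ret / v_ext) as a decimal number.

Cap-side area A_cap = π/4 × (44.5 mm)² = 1555 mm^2
Rod-side annular area A_ann = π/4 × (44.5² − 24.1²) = 1099 mm^2
For equal Q, v ∝ 1/A, so v_ret/v_ext = A_cap/A_ann.

v_ret/v_ext ≈ 1.42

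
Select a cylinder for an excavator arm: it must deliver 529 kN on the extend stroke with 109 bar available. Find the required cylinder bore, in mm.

Extension force acts on the full piston face: F = P × (π/4)D².
D = √(4F / (πP)) = √(4 × 529 kN / (π × 109 bar))

D ≈ 249 mm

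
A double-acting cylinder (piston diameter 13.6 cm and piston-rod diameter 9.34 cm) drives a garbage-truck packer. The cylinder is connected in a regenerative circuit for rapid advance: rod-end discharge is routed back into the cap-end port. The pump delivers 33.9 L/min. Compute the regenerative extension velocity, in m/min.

In regeneration the rod-end outflow joins the pump flow into the cap end, so the net volume the pump must supply per unit advance equals the rod cross-section area.
Rod cross-section A_rod = π/4 × (9.34 cm)² = 68.51 cm^2
v = Q_pump / A_rod

v ≈ 4.95 m/min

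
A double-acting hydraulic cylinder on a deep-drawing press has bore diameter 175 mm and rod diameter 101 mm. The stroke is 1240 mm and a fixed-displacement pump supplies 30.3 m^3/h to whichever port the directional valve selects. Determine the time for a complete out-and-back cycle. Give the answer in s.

t ≈ 5.91 s

Cap-side area A_cap = π/4 × (175 mm)² = 24050 mm^2
Rod-side annular area A_ann = π/4 × (175² − 101²) = 16040 mm^2
t_ext = A_cap·L/Q = 3.544 s
t_ret = A_ann·L/Q = 2.363 s
t_cycle = t_ext + t_ret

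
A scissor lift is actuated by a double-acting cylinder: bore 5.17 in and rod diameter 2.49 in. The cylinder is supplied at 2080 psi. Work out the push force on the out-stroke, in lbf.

Cap-side area A_cap = π/4 × (5.17 in)² = 20.99 in^2
F = P × A_cap = 2080 psi × A_cap

F ≈ 43700 lbf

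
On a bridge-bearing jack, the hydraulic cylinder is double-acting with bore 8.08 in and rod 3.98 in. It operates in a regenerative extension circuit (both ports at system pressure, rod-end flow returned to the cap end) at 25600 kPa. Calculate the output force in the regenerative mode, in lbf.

F ≈ 46200 lbf

With equal pressure on both faces, forces on the annular region cancel; the net push is pressure × rod cross-section.
Rod cross-section A_rod = π/4 × (3.98 in)² = 12.44 in^2
F = P × A_rod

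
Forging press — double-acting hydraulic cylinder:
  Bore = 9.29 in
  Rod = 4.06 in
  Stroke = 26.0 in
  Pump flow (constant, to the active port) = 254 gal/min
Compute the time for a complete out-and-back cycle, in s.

Cap-side area A_cap = π/4 × (9.29 in)² = 67.78 in^2
Rod-side annular area A_ann = π/4 × (9.29² − 4.06²) = 54.84 in^2
t_ext = A_cap·L/Q = 1.802 s
t_ret = A_ann·L/Q = 1.458 s
t_cycle = t_ext + t_ret

t ≈ 3.26 s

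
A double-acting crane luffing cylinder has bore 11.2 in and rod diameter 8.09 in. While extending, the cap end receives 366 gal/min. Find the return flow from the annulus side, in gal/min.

Cap-side area A_cap = π/4 × (11.2 in)² = 98.52 in^2
Rod-side annular area A_ann = π/4 × (11.2² − 8.09²) = 47.12 in^2
Piston speed v = Q_in/A_cap; rod-end outflow Q_out = v × A_ann = Q_in × A_ann/A_cap.

Q_out ≈ 175 gal/min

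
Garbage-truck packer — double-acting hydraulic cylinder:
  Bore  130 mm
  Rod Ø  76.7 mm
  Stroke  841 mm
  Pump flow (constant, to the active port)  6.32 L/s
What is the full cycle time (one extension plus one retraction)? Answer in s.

Cap-side area A_cap = π/4 × (130 mm)² = 13270 mm^2
Rod-side annular area A_ann = π/4 × (130² − 76.7²) = 8653 mm^2
t_ext = A_cap·L/Q = 1.766 s
t_ret = A_ann·L/Q = 1.151 s
t_cycle = t_ext + t_ret

t ≈ 2.92 s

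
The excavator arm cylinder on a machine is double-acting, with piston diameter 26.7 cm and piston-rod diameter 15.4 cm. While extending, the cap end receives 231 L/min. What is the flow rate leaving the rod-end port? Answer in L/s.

Q_out ≈ 2.57 L/s

Cap-side area A_cap = π/4 × (26.7 cm)² = 559.9 cm^2
Rod-side annular area A_ann = π/4 × (26.7² − 15.4²) = 373.6 cm^2
Piston speed v = Q_in/A_cap; rod-end outflow Q_out = v × A_ann = Q_in × A_ann/A_cap.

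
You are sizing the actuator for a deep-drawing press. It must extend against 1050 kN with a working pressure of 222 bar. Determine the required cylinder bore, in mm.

Extension force acts on the full piston face: F = P × (π/4)D².
D = √(4F / (πP)) = √(4 × 1050 kN / (π × 222 bar))

D ≈ 245 mm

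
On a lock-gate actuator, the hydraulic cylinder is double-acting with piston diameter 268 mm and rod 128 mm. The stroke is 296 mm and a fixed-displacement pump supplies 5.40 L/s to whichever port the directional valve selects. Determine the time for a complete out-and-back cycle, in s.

t ≈ 5.48 s

Cap-side area A_cap = π/4 × (268 mm)² = 56410 mm^2
Rod-side annular area A_ann = π/4 × (268² − 128²) = 43540 mm^2
t_ext = A_cap·L/Q = 3.092 s
t_ret = A_ann·L/Q = 2.387 s
t_cycle = t_ext + t_ret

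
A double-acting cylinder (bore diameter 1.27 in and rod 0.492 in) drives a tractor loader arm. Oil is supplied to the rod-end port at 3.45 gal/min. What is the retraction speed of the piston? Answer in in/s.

Rod-side annular area A_ann = π/4 × (1.27² − 0.492²) = 1.077 in^2
Flow into the rod-end port fills the annular volume.
v = Q / A

v ≈ 12.3 in/s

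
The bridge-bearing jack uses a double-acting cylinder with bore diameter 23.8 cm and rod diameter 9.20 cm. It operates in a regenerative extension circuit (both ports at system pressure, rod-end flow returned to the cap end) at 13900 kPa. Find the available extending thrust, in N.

With equal pressure on both faces, forces on the annular region cancel; the net push is pressure × rod cross-section.
Rod cross-section A_rod = π/4 × (9.20 cm)² = 66.48 cm^2
F = P × A_rod

F ≈ 92400 N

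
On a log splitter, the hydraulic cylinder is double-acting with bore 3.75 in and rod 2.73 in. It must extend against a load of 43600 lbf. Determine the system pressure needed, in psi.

Cap-side area A_cap = π/4 × (3.75 in)² = 11.04 in^2
P = F / A = 43600 lbf / A

P ≈ 3950 psi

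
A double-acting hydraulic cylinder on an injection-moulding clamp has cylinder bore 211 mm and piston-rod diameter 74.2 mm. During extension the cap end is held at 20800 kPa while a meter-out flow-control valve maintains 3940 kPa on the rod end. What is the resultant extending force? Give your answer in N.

F ≈ 6.07e5 N

Cap-side area A_cap = π/4 × (211 mm)² = 34970 mm^2
Rod-side annular area A_ann = π/4 × (211² − 74.2²) = 30640 mm^2
Net thrust = P_cap·A_cap − P_rod·A_ann = 7.273e5 N − 1.207e5 N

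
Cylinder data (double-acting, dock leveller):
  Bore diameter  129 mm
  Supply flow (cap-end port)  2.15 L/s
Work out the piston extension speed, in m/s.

Cap-side area A_cap = π/4 × (129 mm)² = 13070 mm^2
v = Q / A

v ≈ 0.165 m/s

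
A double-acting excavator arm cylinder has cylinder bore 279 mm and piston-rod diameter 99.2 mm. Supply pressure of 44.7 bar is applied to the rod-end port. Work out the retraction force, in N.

F ≈ 2.39e5 N

Rod-side annular area A_ann = π/4 × (279² − 99.2²) = 53410 mm^2
On retraction the pressure acts on the annular area (bore minus rod).
F = P × A_ann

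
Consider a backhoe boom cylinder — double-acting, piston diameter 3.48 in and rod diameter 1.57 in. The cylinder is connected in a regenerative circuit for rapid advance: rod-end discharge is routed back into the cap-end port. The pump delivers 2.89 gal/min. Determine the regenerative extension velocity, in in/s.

v ≈ 5.75 in/s

In regeneration the rod-end outflow joins the pump flow into the cap end, so the net volume the pump must supply per unit advance equals the rod cross-section area.
Rod cross-section A_rod = π/4 × (1.57 in)² = 1.936 in^2
v = Q_pump / A_rod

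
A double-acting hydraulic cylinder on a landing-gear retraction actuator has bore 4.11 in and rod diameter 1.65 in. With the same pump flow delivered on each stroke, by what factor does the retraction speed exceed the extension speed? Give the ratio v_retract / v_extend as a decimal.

Cap-side area A_cap = π/4 × (4.11 in)² = 13.27 in^2
Rod-side annular area A_ann = π/4 × (4.11² − 1.65²) = 11.13 in^2
For equal Q, v ∝ 1/A, so v_ret/v_ext = A_cap/A_ann.

v_ret/v_ext ≈ 1.19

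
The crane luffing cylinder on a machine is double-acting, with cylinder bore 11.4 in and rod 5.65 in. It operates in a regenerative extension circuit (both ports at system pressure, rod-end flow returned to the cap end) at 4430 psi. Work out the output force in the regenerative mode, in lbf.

F ≈ 1.11e5 lbf

With equal pressure on both faces, forces on the annular region cancel; the net push is pressure × rod cross-section.
Rod cross-section A_rod = π/4 × (5.65 in)² = 25.07 in^2
F = P × A_rod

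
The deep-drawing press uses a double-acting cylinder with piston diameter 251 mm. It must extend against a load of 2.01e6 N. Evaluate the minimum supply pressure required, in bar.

P ≈ 406 bar

Cap-side area A_cap = π/4 × (251 mm)² = 49480 mm^2
P = F / A = 2.01e6 N / A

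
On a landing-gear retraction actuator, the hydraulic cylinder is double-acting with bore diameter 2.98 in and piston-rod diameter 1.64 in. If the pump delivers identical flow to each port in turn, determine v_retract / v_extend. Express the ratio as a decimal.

Cap-side area A_cap = π/4 × (2.98 in)² = 6.975 in^2
Rod-side annular area A_ann = π/4 × (2.98² − 1.64²) = 4.862 in^2
For equal Q, v ∝ 1/A, so v_ret/v_ext = A_cap/A_ann.

v_ret/v_ext ≈ 1.43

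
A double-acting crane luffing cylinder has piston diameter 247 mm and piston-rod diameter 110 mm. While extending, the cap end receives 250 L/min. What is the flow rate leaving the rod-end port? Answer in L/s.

Cap-side area A_cap = π/4 × (247 mm)² = 47920 mm^2
Rod-side annular area A_ann = π/4 × (247² − 110²) = 38410 mm^2
Piston speed v = Q_in/A_cap; rod-end outflow Q_out = v × A_ann = Q_in × A_ann/A_cap.

Q_out ≈ 3.34 L/s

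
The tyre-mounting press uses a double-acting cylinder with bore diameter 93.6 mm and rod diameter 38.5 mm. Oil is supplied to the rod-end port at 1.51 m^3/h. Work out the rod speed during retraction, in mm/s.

Rod-side annular area A_ann = π/4 × (93.6² − 38.5²) = 5717 mm^2
Flow into the rod-end port fills the annular volume.
v = Q / A

v ≈ 73.4 mm/s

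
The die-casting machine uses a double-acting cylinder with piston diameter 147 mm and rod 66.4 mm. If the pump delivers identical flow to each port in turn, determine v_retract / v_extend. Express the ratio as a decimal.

v_ret/v_ext ≈ 1.26

Cap-side area A_cap = π/4 × (147 mm)² = 16970 mm^2
Rod-side annular area A_ann = π/4 × (147² − 66.4²) = 13510 mm^2
For equal Q, v ∝ 1/A, so v_ret/v_ext = A_cap/A_ann.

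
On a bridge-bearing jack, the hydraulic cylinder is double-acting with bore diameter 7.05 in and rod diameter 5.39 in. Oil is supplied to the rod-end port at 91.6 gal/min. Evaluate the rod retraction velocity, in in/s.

Rod-side annular area A_ann = π/4 × (7.05² − 5.39²) = 16.22 in^2
Flow into the rod-end port fills the annular volume.
v = Q / A

v ≈ 21.7 in/s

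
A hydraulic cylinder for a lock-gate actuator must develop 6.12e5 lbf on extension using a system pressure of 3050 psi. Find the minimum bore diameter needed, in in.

Extension force acts on the full piston face: F = P × (π/4)D².
D = √(4F / (πP)) = √(4 × 6.12e5 lbf / (π × 3050 psi))

D ≈ 16.0 in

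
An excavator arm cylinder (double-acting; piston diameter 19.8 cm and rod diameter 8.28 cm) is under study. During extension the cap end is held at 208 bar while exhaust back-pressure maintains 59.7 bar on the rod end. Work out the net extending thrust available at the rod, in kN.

F ≈ 489 kN

Cap-side area A_cap = π/4 × (19.8 cm)² = 307.9 cm^2
Rod-side annular area A_ann = π/4 × (19.8² − 8.28²) = 254.1 cm^2
Net thrust = P_cap·A_cap − P_rod·A_ann = 640.4 kN − 151.7 kN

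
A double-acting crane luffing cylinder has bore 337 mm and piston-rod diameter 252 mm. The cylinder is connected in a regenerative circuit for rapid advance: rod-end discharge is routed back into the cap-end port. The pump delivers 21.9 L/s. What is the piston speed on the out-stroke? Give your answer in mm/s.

In regeneration the rod-end outflow joins the pump flow into the cap end, so the net volume the pump must supply per unit advance equals the rod cross-section area.
Rod cross-section A_rod = π/4 × (252 mm)² = 49880 mm^2
v = Q_pump / A_rod

v ≈ 439 mm/s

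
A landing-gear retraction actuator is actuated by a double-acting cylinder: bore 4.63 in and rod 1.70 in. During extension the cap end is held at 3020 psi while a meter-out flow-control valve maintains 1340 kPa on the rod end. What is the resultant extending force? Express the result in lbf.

F ≈ 48000 lbf

Cap-side area A_cap = π/4 × (4.63 in)² = 16.84 in^2
Rod-side annular area A_ann = π/4 × (4.63² − 1.70²) = 14.57 in^2
Net thrust = P_cap·A_cap − P_rod·A_ann = 50850 lbf − 2831 lbf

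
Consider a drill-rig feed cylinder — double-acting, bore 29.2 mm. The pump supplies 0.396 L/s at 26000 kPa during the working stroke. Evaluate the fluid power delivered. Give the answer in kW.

W ≈ 10.3 kW

Hydraulic power = P × Q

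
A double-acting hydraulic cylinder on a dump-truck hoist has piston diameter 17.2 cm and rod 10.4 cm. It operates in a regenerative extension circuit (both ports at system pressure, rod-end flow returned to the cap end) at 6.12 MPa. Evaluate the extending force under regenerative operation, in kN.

F ≈ 52.0 kN

With equal pressure on both faces, forces on the annular region cancel; the net push is pressure × rod cross-section.
Rod cross-section A_rod = π/4 × (10.4 cm)² = 84.95 cm^2
F = P × A_rod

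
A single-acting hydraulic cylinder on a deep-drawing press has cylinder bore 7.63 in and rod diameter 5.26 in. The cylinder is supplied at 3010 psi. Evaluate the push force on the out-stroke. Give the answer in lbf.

F ≈ 1.38e5 lbf

Cap-side area A_cap = π/4 × (7.63 in)² = 45.72 in^2
F = P × A_cap = 3010 psi × A_cap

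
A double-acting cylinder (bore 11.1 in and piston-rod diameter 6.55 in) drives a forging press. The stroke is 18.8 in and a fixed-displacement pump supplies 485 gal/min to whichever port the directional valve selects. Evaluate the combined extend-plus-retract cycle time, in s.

Cap-side area A_cap = π/4 × (11.1 in)² = 96.77 in^2
Rod-side annular area A_ann = π/4 × (11.1² − 6.55²) = 63.07 in^2
t_ext = A_cap·L/Q = 0.9743 s
t_ret = A_ann·L/Q = 0.6350 s
t_cycle = t_ext + t_ret

t ≈ 1.61 s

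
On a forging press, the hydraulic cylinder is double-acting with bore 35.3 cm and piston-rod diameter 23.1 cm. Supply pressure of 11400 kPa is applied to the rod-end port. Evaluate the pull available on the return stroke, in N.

Rod-side annular area A_ann = π/4 × (35.3² − 23.1²) = 559.6 cm^2
On retraction the pressure acts on the annular area (bore minus rod).
F = P × A_ann

F ≈ 6.38e5 N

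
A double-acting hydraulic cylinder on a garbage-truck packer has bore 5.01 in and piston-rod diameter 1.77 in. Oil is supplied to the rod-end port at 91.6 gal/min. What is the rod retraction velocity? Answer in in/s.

v ≈ 20.4 in/s

Rod-side annular area A_ann = π/4 × (5.01² − 1.77²) = 17.25 in^2
Flow into the rod-end port fills the annular volume.
v = Q / A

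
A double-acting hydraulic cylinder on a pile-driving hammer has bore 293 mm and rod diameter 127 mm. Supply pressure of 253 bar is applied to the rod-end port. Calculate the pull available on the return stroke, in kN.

F ≈ 1390 kN

Rod-side annular area A_ann = π/4 × (293² − 127²) = 54760 mm^2
On retraction the pressure acts on the annular area (bore minus rod).
F = P × A_ann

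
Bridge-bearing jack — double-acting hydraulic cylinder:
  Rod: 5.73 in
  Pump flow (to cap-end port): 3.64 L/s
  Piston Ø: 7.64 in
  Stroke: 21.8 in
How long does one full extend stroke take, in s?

t ≈ 4.50 s

Cap-side area A_cap = π/4 × (7.64 in)² = 45.84 in^2
Swept volume V = A × L; t = V / Q = A·L / Q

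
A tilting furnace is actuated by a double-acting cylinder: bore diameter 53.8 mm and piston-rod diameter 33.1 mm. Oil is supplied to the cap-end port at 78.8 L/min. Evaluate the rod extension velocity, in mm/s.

v ≈ 578 mm/s

Cap-side area A_cap = π/4 × (53.8 mm)² = 2273 mm^2
v = Q / A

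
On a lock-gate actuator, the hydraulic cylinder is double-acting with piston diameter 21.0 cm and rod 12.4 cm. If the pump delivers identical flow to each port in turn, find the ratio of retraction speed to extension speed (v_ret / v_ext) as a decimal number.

Cap-side area A_cap = π/4 × (21.0 cm)² = 346.4 cm^2
Rod-side annular area A_ann = π/4 × (21.0² − 12.4²) = 225.6 cm^2
For equal Q, v ∝ 1/A, so v_ret/v_ext = A_cap/A_ann.

v_ret/v_ext ≈ 1.54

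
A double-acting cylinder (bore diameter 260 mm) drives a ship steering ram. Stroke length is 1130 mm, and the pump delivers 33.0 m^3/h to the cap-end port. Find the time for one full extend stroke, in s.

t ≈ 6.54 s

Cap-side area A_cap = π/4 × (260 mm)² = 53090 mm^2
Swept volume V = A × L; t = V / Q = A·L / Q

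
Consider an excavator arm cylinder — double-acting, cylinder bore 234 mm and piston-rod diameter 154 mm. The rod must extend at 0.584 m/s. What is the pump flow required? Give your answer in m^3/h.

Q ≈ 90.4 m^3/h

Cap-side area A_cap = π/4 × (234 mm)² = 43010 mm^2
Q = A × v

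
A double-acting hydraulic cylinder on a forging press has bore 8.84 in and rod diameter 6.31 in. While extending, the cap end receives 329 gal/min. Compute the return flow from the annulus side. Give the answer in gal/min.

Q_out ≈ 161 gal/min

Cap-side area A_cap = π/4 × (8.84 in)² = 61.38 in^2
Rod-side annular area A_ann = π/4 × (8.84² − 6.31²) = 30.10 in^2
Piston speed v = Q_in/A_cap; rod-end outflow Q_out = v × A_ann = Q_in × A_ann/A_cap.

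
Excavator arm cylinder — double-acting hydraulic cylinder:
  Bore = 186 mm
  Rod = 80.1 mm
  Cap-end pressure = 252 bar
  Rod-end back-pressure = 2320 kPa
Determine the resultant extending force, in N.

F ≈ 6.33e5 N

Cap-side area A_cap = π/4 × (186 mm)² = 27170 mm^2
Rod-side annular area A_ann = π/4 × (186² − 80.1²) = 22130 mm^2
Net thrust = P_cap·A_cap − P_rod·A_ann = 6.847e5 N − 51350 N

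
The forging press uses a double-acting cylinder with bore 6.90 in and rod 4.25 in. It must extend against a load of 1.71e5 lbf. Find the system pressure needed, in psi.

Cap-side area A_cap = π/4 × (6.90 in)² = 37.39 in^2
P = F / A = 1.71e5 lbf / A

P ≈ 4570 psi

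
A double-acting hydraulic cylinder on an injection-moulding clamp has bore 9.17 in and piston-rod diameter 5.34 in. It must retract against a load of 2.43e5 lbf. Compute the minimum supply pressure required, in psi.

P ≈ 5570 psi

Rod-side annular area A_ann = π/4 × (9.17² − 5.34²) = 43.65 in^2
Retraction: pressure acts on the annular area.
P = F / A = 2.43e5 lbf / A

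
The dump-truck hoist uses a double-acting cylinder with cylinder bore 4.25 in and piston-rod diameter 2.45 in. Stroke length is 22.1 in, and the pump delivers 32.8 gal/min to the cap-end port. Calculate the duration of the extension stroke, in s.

t ≈ 2.48 s

Cap-side area A_cap = π/4 × (4.25 in)² = 14.19 in^2
Swept volume V = A × L; t = V / Q = A·L / Q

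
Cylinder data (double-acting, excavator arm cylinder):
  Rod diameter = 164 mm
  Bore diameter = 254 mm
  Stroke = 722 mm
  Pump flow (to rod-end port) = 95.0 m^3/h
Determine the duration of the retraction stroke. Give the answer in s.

Rod-side annular area A_ann = π/4 × (254² − 164²) = 29550 mm^2
Swept volume V = A × L; t = V / Q = A·L / Q

t ≈ 0.808 s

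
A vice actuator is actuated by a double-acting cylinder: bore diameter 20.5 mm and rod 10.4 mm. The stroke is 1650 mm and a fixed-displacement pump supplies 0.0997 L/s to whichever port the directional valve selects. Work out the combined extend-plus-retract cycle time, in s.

Cap-side area A_cap = π/4 × (20.5 mm)² = 330.1 mm^2
Rod-side annular area A_ann = π/4 × (20.5² − 10.4²) = 245.1 mm^2
t_ext = A_cap·L/Q = 5.462 s
t_ret = A_ann·L/Q = 4.057 s
t_cycle = t_ext + t_ret

t ≈ 9.52 s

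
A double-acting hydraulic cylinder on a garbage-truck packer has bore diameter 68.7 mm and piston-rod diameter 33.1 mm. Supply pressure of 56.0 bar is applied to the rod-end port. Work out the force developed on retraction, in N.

Rod-side annular area A_ann = π/4 × (68.7² − 33.1²) = 2846 mm^2
On retraction the pressure acts on the annular area (bore minus rod).
F = P × A_ann

F ≈ 15900 N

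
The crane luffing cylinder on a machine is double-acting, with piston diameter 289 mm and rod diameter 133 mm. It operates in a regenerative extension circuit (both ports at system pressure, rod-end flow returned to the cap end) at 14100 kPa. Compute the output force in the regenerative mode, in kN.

With equal pressure on both faces, forces on the annular region cancel; the net push is pressure × rod cross-section.
Rod cross-section A_rod = π/4 × (133 mm)² = 13890 mm^2
F = P × A_rod

F ≈ 196 kN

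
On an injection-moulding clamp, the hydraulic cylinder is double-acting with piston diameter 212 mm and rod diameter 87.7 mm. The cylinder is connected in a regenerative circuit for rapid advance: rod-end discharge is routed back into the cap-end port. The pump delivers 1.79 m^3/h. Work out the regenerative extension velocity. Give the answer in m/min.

In regeneration the rod-end outflow joins the pump flow into the cap end, so the net volume the pump must supply per unit advance equals the rod cross-section area.
Rod cross-section A_rod = π/4 × (87.7 mm)² = 6041 mm^2
v = Q_pump / A_rod

v ≈ 4.94 m/min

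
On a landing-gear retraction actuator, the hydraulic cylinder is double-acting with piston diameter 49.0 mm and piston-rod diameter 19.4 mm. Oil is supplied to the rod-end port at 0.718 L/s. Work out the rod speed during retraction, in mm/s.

v ≈ 452 mm/s

Rod-side annular area A_ann = π/4 × (49.0² − 19.4²) = 1590 mm^2
Flow into the rod-end port fills the annular volume.
v = Q / A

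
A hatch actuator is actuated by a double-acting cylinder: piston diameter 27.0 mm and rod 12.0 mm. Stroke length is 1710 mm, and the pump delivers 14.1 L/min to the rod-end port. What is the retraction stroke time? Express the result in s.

Rod-side annular area A_ann = π/4 × (27.0² − 12.0²) = 459.5 mm^2
Swept volume V = A × L; t = V / Q = A·L / Q

t ≈ 3.34 s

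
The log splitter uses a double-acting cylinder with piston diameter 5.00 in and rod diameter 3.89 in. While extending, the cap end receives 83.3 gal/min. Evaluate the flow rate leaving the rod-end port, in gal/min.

Q_out ≈ 32.9 gal/min

Cap-side area A_cap = π/4 × (5.00 in)² = 19.63 in^2
Rod-side annular area A_ann = π/4 × (5.00² − 3.89²) = 7.750 in^2
Piston speed v = Q_in/A_cap; rod-end outflow Q_out = v × A_ann = Q_in × A_ann/A_cap.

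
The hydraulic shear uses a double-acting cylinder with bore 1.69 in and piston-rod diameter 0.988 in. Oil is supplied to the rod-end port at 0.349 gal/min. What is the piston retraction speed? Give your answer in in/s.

v ≈ 0.910 in/s

Rod-side annular area A_ann = π/4 × (1.69² − 0.988²) = 1.477 in^2
Flow into the rod-end port fills the annular volume.
v = Q / A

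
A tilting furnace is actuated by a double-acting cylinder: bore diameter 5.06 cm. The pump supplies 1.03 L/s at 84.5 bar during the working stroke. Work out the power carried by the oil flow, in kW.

W ≈ 8.70 kW

Hydraulic power = P × Q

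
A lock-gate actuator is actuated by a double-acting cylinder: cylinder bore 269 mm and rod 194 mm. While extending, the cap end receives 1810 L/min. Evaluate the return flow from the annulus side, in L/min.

Cap-side area A_cap = π/4 × (269 mm)² = 56830 mm^2
Rod-side annular area A_ann = π/4 × (269² − 194²) = 27270 mm^2
Piston speed v = Q_in/A_cap; rod-end outflow Q_out = v × A_ann = Q_in × A_ann/A_cap.

Q_out ≈ 869 L/min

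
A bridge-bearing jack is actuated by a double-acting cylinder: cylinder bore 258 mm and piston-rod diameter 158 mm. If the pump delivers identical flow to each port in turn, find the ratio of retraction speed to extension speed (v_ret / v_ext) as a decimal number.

v_ret/v_ext ≈ 1.60

Cap-side area A_cap = π/4 × (258 mm)² = 52280 mm^2
Rod-side annular area A_ann = π/4 × (258² − 158²) = 32670 mm^2
For equal Q, v ∝ 1/A, so v_ret/v_ext = A_cap/A_ann.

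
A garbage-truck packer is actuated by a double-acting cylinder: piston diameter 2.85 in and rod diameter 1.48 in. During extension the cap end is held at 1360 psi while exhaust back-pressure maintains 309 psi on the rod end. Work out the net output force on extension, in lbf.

F ≈ 7240 lbf

Cap-side area A_cap = π/4 × (2.85 in)² = 6.379 in^2
Rod-side annular area A_ann = π/4 × (2.85² − 1.48²) = 4.659 in^2
Net thrust = P_cap·A_cap − P_rod·A_ann = 8676 lbf − 1440 lbf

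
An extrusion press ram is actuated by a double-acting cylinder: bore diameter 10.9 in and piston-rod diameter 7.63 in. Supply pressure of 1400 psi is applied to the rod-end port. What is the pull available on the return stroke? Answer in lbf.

F ≈ 66600 lbf

Rod-side annular area A_ann = π/4 × (10.9² − 7.63²) = 47.59 in^2
On retraction the pressure acts on the annular area (bore minus rod).
F = P × A_ann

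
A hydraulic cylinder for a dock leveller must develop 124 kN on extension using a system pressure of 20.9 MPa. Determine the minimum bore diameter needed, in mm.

Extension force acts on the full piston face: F = P × (π/4)D².
D = √(4F / (πP)) = √(4 × 124 kN / (π × 20.9 MPa))

D ≈ 86.9 mm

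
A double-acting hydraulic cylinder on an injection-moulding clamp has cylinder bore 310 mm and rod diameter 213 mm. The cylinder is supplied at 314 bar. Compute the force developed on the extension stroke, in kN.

F ≈ 2370 kN

Cap-side area A_cap = π/4 × (310 mm)² = 75480 mm^2
F = P × A_cap = 314 bar × A_cap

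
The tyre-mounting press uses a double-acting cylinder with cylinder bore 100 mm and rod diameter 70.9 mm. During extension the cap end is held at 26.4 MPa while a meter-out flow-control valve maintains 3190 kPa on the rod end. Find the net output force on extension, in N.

Cap-side area A_cap = π/4 × (100 mm)² = 7854 mm^2
Rod-side annular area A_ann = π/4 × (100² − 70.9²) = 3906 mm^2
Net thrust = P_cap·A_cap − P_rod·A_ann = 2.073e5 N − 12460 N

F ≈ 1.95e5 N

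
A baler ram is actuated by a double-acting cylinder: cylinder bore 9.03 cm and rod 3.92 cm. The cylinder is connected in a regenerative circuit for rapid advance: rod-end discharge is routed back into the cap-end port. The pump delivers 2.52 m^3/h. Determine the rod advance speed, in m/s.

v ≈ 0.580 m/s

In regeneration the rod-end outflow joins the pump flow into the cap end, so the net volume the pump must supply per unit advance equals the rod cross-section area.
Rod cross-section A_rod = π/4 × (3.92 cm)² = 12.07 cm^2
v = Q_pump / A_rod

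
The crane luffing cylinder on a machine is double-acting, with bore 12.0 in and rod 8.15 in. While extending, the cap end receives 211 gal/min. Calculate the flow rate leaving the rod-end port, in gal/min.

Cap-side area A_cap = π/4 × (12.0 in)² = 113.1 in^2
Rod-side annular area A_ann = π/4 × (12.0² − 8.15²) = 60.93 in^2
Piston speed v = Q_in/A_cap; rod-end outflow Q_out = v × A_ann = Q_in × A_ann/A_cap.

Q_out ≈ 114 gal/min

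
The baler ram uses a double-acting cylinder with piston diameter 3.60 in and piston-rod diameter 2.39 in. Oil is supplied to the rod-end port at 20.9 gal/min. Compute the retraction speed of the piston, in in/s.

v ≈ 14.1 in/s

Rod-side annular area A_ann = π/4 × (3.60² − 2.39²) = 5.692 in^2
Flow into the rod-end port fills the annular volume.
v = Q / A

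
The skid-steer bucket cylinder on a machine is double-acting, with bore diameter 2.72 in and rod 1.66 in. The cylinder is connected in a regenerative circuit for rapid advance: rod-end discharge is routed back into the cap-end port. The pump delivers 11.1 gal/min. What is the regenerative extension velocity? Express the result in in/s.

v ≈ 19.7 in/s

In regeneration the rod-end outflow joins the pump flow into the cap end, so the net volume the pump must supply per unit advance equals the rod cross-section area.
Rod cross-section A_rod = π/4 × (1.66 in)² = 2.164 in^2
v = Q_pump / A_rod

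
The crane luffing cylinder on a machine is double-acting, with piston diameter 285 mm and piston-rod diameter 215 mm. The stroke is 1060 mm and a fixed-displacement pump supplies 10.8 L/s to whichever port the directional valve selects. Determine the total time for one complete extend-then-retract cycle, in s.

Cap-side area A_cap = π/4 × (285 mm)² = 63790 mm^2
Rod-side annular area A_ann = π/4 × (285² − 215²) = 27490 mm^2
t_ext = A_cap·L/Q = 6.261 s
t_ret = A_ann·L/Q = 2.698 s
t_cycle = t_ext + t_ret

t ≈ 8.96 s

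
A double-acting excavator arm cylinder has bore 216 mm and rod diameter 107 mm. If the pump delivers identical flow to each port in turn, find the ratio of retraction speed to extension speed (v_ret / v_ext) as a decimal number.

Cap-side area A_cap = π/4 × (216 mm)² = 36640 mm^2
Rod-side annular area A_ann = π/4 × (216² − 107²) = 27650 mm^2
For equal Q, v ∝ 1/A, so v_ret/v_ext = A_cap/A_ann.

v_ret/v_ext ≈ 1.33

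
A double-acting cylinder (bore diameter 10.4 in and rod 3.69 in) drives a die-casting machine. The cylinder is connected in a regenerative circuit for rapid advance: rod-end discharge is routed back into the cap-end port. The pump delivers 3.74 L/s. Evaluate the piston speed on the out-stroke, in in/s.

v ≈ 21.3 in/s

In regeneration the rod-end outflow joins the pump flow into the cap end, so the net volume the pump must supply per unit advance equals the rod cross-section area.
Rod cross-section A_rod = π/4 × (3.69 in)² = 10.69 in^2
v = Q_pump / A_rod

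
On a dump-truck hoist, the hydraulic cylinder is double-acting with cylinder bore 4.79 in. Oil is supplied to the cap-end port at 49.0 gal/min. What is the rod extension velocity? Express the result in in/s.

v ≈ 10.5 in/s

Cap-side area A_cap = π/4 × (4.79 in)² = 18.02 in^2
v = Q / A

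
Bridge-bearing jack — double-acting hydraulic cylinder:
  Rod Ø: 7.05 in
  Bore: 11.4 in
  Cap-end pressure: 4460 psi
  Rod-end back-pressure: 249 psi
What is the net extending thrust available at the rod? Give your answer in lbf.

F ≈ 4.40e5 lbf

Cap-side area A_cap = π/4 × (11.4 in)² = 102.1 in^2
Rod-side annular area A_ann = π/4 × (11.4² − 7.05²) = 63.03 in^2
Net thrust = P_cap·A_cap − P_rod·A_ann = 4.552e5 lbf − 15700 lbf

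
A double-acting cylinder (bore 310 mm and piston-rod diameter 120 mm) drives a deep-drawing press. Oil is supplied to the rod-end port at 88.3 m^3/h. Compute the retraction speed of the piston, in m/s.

v ≈ 0.382 m/s

Rod-side annular area A_ann = π/4 × (310² − 120²) = 64170 mm^2
Flow into the rod-end port fills the annular volume.
v = Q / A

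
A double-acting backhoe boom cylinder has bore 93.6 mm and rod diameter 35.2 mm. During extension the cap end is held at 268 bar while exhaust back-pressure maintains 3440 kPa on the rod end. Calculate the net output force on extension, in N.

F ≈ 1.64e5 N

Cap-side area A_cap = π/4 × (93.6 mm)² = 6881 mm^2
Rod-side annular area A_ann = π/4 × (93.6² − 35.2²) = 5908 mm^2
Net thrust = P_cap·A_cap − P_rod·A_ann = 1.844e5 N − 20320 N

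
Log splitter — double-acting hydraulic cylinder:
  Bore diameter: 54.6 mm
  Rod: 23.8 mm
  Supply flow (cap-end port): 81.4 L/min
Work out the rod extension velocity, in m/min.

Cap-side area A_cap = π/4 × (54.6 mm)² = 2341 mm^2
v = Q / A

v ≈ 34.8 m/min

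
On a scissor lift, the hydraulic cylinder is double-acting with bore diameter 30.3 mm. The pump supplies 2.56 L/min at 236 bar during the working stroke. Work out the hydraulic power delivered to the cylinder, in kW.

W ≈ 1.01 kW

Hydraulic power = P × Q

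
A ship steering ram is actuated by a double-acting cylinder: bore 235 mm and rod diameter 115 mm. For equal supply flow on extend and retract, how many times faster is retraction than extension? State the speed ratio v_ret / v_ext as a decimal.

v_ret/v_ext ≈ 1.31

Cap-side area A_cap = π/4 × (235 mm)² = 43370 mm^2
Rod-side annular area A_ann = π/4 × (235² − 115²) = 32990 mm^2
For equal Q, v ∝ 1/A, so v_ret/v_ext = A_cap/A_ann.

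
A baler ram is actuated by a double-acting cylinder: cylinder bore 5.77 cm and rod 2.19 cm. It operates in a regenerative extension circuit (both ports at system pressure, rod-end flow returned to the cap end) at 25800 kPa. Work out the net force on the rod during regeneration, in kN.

With equal pressure on both faces, forces on the annular region cancel; the net push is pressure × rod cross-section.
Rod cross-section A_rod = π/4 × (2.19 cm)² = 3.767 cm^2
F = P × A_rod

F ≈ 9.72 kN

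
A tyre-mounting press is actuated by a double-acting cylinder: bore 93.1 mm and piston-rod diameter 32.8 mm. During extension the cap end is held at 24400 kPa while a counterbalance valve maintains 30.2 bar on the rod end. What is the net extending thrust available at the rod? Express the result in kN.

Cap-side area A_cap = π/4 × (93.1 mm)² = 6808 mm^2
Rod-side annular area A_ann = π/4 × (93.1² − 32.8²) = 5963 mm^2
Net thrust = P_cap·A_cap − P_rod·A_ann = 166.1 kN − 18.01 kN

F ≈ 148 kN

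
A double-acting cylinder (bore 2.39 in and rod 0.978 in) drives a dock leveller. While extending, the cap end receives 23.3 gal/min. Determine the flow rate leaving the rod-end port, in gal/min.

Q_out ≈ 19.4 gal/min

Cap-side area A_cap = π/4 × (2.39 in)² = 4.486 in^2
Rod-side annular area A_ann = π/4 × (2.39² − 0.978²) = 3.735 in^2
Piston speed v = Q_in/A_cap; rod-end outflow Q_out = v × A_ann = Q_in × A_ann/A_cap.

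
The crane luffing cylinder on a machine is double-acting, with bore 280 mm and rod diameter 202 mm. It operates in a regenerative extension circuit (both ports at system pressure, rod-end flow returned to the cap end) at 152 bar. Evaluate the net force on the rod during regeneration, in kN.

F ≈ 487 kN

With equal pressure on both faces, forces on the annular region cancel; the net push is pressure × rod cross-section.
Rod cross-section A_rod = π/4 × (202 mm)² = 32050 mm^2
F = P × A_rod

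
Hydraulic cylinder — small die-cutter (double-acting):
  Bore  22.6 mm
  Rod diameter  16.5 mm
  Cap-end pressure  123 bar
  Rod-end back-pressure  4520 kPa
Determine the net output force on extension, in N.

Cap-side area A_cap = π/4 × (22.6 mm)² = 401.1 mm^2
Rod-side annular area A_ann = π/4 × (22.6² − 16.5²) = 187.3 mm^2
Net thrust = P_cap·A_cap − P_rod·A_ann = 4934 N − 846.7 N

F ≈ 4090 N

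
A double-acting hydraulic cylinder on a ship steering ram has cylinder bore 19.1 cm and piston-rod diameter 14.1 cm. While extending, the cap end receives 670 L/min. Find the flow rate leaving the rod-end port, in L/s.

Cap-side area A_cap = π/4 × (19.1 cm)² = 286.5 cm^2
Rod-side annular area A_ann = π/4 × (19.1² − 14.1²) = 130.4 cm^2
Piston speed v = Q_in/A_cap; rod-end outflow Q_out = v × A_ann = Q_in × A_ann/A_cap.

Q_out ≈ 5.08 L/s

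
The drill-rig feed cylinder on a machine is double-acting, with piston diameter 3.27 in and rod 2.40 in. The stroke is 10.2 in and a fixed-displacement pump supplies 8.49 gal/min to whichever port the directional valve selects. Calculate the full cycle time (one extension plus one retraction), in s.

Cap-side area A_cap = π/4 × (3.27 in)² = 8.398 in^2
Rod-side annular area A_ann = π/4 × (3.27² − 2.40²) = 3.874 in^2
t_ext = A_cap·L/Q = 2.621 s
t_ret = A_ann·L/Q = 1.209 s
t_cycle = t_ext + t_ret

t ≈ 3.83 s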